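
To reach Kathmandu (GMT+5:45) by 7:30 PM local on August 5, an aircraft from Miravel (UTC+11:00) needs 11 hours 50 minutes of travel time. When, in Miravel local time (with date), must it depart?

Target arrival in UTC: 7:30 PM − 5:45 = 1:45 PM on Aug 5.
Subtract 11 hours 50 minutes → departure 1:55 AM UTC on Aug 5.
Miravel is UTC+11:00: 1:55 AM + 11:00 = 12:55 PM on Aug 5.

12:55 PM on August 5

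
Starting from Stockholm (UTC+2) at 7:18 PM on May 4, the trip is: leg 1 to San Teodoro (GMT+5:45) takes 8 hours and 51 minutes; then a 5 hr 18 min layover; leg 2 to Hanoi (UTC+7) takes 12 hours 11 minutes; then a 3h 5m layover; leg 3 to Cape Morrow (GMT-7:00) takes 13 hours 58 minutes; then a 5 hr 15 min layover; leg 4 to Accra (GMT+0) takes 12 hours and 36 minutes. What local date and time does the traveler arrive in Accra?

6:32 AM on May 7

Convert departure to UTC: 7:18 PM − 2:00 = 5:18 PM UTC on May 4.
Add 8 hours and 51 minutes leg 1 → 2:09 AM UTC (May 5).
Add 5 hours 18 minutes layover in San Teodoro → 7:27 AM UTC.
Add 12 hours and 11 minutes leg 2 → 7:38 PM UTC.
Add 3 hours 5 minutes layover in Hanoi → 10:43 PM UTC.
Add 13 hours 58 minutes leg 3 → 12:41 PM UTC (May 6).
Add 5 hours and 15 minutes layover in Cape Morrow → 5:56 PM UTC.
Add 12 hours 36 minutes leg 4 → 6:32 AM UTC (May 7).
Accra is UTC+0, so local arrival is the same: 6:32 AM on May 7.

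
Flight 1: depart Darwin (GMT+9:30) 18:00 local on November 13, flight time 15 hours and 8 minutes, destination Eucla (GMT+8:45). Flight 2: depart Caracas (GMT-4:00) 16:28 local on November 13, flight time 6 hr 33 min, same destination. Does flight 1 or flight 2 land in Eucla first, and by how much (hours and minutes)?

Flight 1 in UTC: 18:00 − 9:30 = 08:30 on Nov 13.
+15 hours 8 minutes → arrive 23:38 UTC on Nov 13.
Flight 2 in UTC: 16:28 + 4:00 = 20:28 on Nov 13.
+6 hours 33 minutes → arrive 03:01 UTC on Nov 14.
Flight 1 lands earlier by 3 hours 23 minutes.

the first, by 3 hours 23 minutes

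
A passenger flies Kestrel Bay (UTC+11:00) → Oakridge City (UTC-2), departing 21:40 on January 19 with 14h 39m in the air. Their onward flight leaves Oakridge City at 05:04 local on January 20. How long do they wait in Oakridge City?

Convert departure to UTC: 21:40 − 11:00 = 10:40 UTC on Jan 19.
Add 14 hours 39 minutes flight time → 01:19 UTC (Jan 20).
Oakridge City is UTC−2:00, so local arrival = 01:19 − 2:00 = 23:19 on Jan 19.
Layover = 05:04 − 23:19 (+1 day) = 5 hours 45 minutes.

5 hours 45 minutes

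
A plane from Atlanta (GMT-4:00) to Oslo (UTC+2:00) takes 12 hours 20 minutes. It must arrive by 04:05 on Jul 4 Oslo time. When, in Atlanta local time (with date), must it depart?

09:45 on July 3

Target arrival in UTC: 04:05 − 2:00 = 02:05 on Jul 4.
Subtract 12 hours and 20 minutes → departure 13:45 UTC on Jul 3.
Atlanta is UTC−4:00: 13:45 − 4:00 = 09:45 on Jul 3.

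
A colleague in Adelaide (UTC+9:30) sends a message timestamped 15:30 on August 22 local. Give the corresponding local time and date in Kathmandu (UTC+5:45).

Kathmandu is 3:45 behind Adelaide.
Shift by the zone difference: 15:30 − 3:45 = 11:45 on Aug 22 in Kathmandu.

11:45 on Aug 22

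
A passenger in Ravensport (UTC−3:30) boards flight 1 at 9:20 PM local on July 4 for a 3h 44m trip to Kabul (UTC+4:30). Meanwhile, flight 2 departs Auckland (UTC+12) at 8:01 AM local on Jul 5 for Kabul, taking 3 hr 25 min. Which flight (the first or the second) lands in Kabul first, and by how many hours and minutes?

Flight 1 in UTC: 9:20 PM + 3:30 = 12:50 AM on Jul 5.
+3 hours 44 minutes → arrive 4:34 AM UTC on Jul 5.
Flight 2 in UTC: 8:01 AM − 12:00 = 8:01 PM on Jul 4.
+3 hours and 25 minutes → arrive 11:26 PM UTC on Jul 4.
Flight 2 lands earlier by 5 hours 8 minutes.

the second, by 5 hours 8 minutes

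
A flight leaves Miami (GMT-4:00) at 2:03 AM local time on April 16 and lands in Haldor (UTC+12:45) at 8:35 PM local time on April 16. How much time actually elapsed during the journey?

Departure in UTC: 2:03 AM + 4:00 = 6:03 AM on Apr 16.
Arrival in UTC: 8:35 PM − 12:45 = 7:50 AM on Apr 16.
Elapsed = 7:50 AM − 6:03 AM = 1 hour 47 minutes.

1 hour 47 minutes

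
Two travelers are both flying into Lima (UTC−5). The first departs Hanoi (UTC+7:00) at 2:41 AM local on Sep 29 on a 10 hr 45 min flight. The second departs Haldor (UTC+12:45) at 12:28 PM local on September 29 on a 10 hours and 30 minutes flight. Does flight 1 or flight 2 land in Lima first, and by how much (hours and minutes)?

Flight 1 in UTC: 2:41 AM − 7:00 = 7:41 PM on Sep 28.
+10 hours 45 minutes → arrive 6:26 AM UTC on Sep 29.
Flight 2 in UTC: 12:28 PM − 12:45 = 11:43 PM on Sep 28.
+10 hours 30 minutes → arrive 10:13 AM UTC on Sep 29.
Flight 1 lands earlier by 3 hours 47 minutes.

the first, by 3 hours 47 minutes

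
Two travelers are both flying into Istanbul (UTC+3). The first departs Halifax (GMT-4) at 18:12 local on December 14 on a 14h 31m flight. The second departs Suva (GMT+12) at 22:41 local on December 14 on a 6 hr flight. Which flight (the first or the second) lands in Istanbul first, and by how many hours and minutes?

Flight 1 in UTC: 18:12 + 4:00 = 22:12 on Dec 14.
+14 hours and 31 minutes → arrive 12:43 UTC on Dec 15.
Flight 2 in UTC: 22:41 − 12:00 = 10:41 on Dec 14.
+6 hours → arrive 16:41 UTC on Dec 14.
Flight 2 lands earlier by 20 hours 2 minutes.

the second, by 20 hours 2 minutes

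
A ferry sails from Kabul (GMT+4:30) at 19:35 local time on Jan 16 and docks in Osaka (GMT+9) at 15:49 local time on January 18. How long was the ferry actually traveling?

39 hours 44 minutes

Osaka is 4:30 ahead of Kabul.
Clock-face elapsed time (ignoring zones) is 44 hours 14 minutes.
Actual elapsed = 44 hours 14 minutes − 4:30 = 39 hours 44 minutes.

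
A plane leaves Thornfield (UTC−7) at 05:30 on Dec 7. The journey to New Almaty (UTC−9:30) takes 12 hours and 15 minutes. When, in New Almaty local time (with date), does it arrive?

15:15 on December 7

Convert departure to UTC: 05:30 + 7:00 = 12:30 UTC on Dec 7.
Add 12 hours and 15 minutes travel time → 00:45 UTC (Dec 8).
New Almaty is UTC−9:30, so local arrival = 00:45 − 9:30 = 15:15 on Dec 7.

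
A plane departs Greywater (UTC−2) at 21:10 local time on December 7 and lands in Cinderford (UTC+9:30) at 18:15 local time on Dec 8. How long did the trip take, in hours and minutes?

Cinderford is 11:30 ahead of Greywater.
Clock-face elapsed time (ignoring zones) is 21 hours 5 minutes.
Actual elapsed = 21 hours 5 minutes − 11:30 = 9 hours 35 minutes.

9 hours 35 minutes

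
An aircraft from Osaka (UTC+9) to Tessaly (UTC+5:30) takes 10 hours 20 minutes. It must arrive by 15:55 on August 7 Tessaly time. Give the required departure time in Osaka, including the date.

09:05 on August 7

Target arrival in UTC: 15:55 − 5:30 = 10:25 on Aug 7.
Subtract 10 hours 20 minutes → departure 00:05 UTC on Aug 7.
Osaka is UTC+9:00: 00:05 + 9:00 = 09:05 on Aug 7.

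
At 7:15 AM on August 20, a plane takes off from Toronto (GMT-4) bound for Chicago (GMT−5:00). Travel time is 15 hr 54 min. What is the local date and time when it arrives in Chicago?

Chicago is 1:00 behind Toronto.
After 15 hours and 54 minutes it is 11:09 PM in Toronto.
Shift by the zone difference: 11:09 PM − 1:00 = 10:09 PM on Aug 20 in Chicago.

10:09 PM on Aug 20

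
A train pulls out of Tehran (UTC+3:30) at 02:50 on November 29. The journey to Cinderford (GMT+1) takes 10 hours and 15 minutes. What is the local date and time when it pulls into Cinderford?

10:35 on November 29

Convert departure to UTC: 02:50 − 3:30 = 23:20 UTC on Nov 28.
Add 10 hours and 15 minutes travel time → 09:35 UTC (Nov 29).
Cinderford is UTC+1:00, so local arrival = 09:35 + 1:00 = 10:35 on Nov 29.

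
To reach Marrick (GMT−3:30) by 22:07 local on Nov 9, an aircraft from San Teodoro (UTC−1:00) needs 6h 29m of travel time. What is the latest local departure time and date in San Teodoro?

18:08 on November 9

Target arrival in UTC: 22:07 + 3:30 = 01:37 on Nov 10.
Subtract 6 hours and 29 minutes → departure 19:08 UTC on Nov 9.
San Teodoro is UTC−1:00: 19:08 − 1:00 = 18:08 on Nov 9.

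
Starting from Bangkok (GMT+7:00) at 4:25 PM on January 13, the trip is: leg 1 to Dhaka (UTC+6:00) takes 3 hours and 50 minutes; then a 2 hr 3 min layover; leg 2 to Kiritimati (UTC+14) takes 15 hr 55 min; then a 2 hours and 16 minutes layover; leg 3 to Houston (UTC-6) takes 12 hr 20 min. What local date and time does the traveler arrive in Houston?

3:49 PM on Jan 14

Convert departure to UTC: 4:25 PM − 7:00 = 9:25 AM UTC on Jan 13.
Add 3 hours 50 minutes leg 1 → 1:15 PM UTC.
Add 2 hours 3 minutes layover in Dhaka → 3:18 PM UTC.
Add 15 hours and 55 minutes leg 2 → 7:13 AM UTC (Jan 14).
Add 2 hours and 16 minutes layover in Kiritimati → 9:29 AM UTC.
Add 12 hours and 20 minutes leg 3 → 9:49 PM UTC.
Houston is UTC−6:00, so local arrival = 9:49 PM − 6:00 = 3:49 PM on Jan 14.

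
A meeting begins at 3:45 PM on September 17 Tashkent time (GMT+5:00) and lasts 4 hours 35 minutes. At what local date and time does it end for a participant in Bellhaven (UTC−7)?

Bellhaven is 12:00 behind Tashkent.
After 4 hours 35 minutes it is 8:20 PM in Tashkent.
Shift by the zone difference: 8:20 PM − 12:00 = 8:20 AM on Sep 17 in Bellhaven.

8:20 AM on September 17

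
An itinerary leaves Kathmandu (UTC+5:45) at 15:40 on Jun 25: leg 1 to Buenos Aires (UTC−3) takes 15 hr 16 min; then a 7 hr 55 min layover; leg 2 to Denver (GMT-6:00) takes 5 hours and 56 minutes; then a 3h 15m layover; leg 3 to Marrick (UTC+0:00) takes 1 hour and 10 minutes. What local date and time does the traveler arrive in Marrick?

19:27 on June 26

Convert departure to UTC: 15:40 − 5:45 = 09:55 UTC on Jun 25.
Add 15 hours 16 minutes leg 1 → 01:11 UTC (Jun 26).
Add 7 hours and 55 minutes layover in Buenos Aires → 09:06 UTC.
Add 5 hours and 56 minutes leg 2 → 15:02 UTC.
Add 3 hours and 15 minutes layover in Denver → 18:17 UTC.
Add 1 hour and 10 minutes leg 3 → 19:27 UTC.
Marrick is UTC+0, so local arrival is the same: 19:27 on Jun 26.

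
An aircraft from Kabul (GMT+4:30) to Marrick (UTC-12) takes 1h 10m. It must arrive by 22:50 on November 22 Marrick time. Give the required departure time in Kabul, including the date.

Target arrival in UTC: 22:50 + 12:00 = 10:50 on Nov 23.
Subtract 1 hour 10 minutes → departure 09:40 UTC on Nov 23.
Kabul is UTC+4:30: 09:40 + 4:30 = 14:10 on Nov 23.

14:10 on November 23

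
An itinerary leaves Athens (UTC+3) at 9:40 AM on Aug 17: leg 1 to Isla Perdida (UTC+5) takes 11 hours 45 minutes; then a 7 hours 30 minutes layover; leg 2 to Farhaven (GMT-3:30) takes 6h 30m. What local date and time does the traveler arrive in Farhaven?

Convert departure to UTC: 9:40 AM − 3:00 = 6:40 AM UTC on Aug 17.
Add 11 hours 45 minutes leg 1 → 6:25 PM UTC.
Add 7 hours and 30 minutes layover in Isla Perdida → 1:55 AM UTC (Aug 18).
Add 6 hours and 30 minutes leg 2 → 8:25 AM UTC.
Farhaven is UTC−3:30, so local arrival = 8:25 AM − 3:30 = 4:55 AM on Aug 18.

4:55 AM on Aug 18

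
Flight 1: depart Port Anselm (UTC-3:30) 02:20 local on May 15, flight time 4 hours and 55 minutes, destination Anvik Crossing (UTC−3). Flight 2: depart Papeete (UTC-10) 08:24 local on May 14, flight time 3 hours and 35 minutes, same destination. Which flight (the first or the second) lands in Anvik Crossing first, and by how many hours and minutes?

Flight 1 in UTC: 02:20 + 3:30 = 05:50 on May 15.
+4 hours and 55 minutes → arrive 10:45 UTC on May 15.
Flight 2 in UTC: 08:24 + 10:00 = 18:24 on May 14.
+3 hours 35 minutes → arrive 21:59 UTC on May 14.
Flight 2 lands earlier by 12 hours 46 minutes.

the second, by 12 hours 46 minutes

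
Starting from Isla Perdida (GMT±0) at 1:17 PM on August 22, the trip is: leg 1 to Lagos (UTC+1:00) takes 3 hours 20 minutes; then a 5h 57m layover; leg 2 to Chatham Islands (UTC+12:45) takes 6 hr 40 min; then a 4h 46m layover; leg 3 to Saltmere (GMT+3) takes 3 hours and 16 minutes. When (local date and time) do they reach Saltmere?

Isla Perdida is at UTC+0, so departure is already 1:17 PM UTC on Aug 22.
Add 3 hours and 20 minutes leg 1 → 4:37 PM UTC.
Add 5 hours 57 minutes layover in Lagos → 10:34 PM UTC.
Add 6 hours 40 minutes leg 2 → 5:14 AM UTC (Aug 23).
Add 4 hours and 46 minutes layover in Chatham Islands → 10:00 AM UTC.
Add 3 hours 16 minutes leg 3 → 1:16 PM UTC.
Saltmere is UTC+3:00, so local arrival = 1:16 PM + 3:00 = 4:16 PM on Aug 23.

4:16 PM on August 23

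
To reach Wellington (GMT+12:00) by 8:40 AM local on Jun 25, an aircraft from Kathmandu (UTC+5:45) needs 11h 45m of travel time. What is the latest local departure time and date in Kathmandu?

Target arrival in UTC: 8:40 AM − 12:00 = 8:40 PM on Jun 24.
Subtract 11 hours and 45 minutes → departure 8:55 AM UTC on Jun 24.
Kathmandu is UTC+5:45: 8:55 AM + 5:45 = 2:40 PM on Jun 24.

2:40 PM on June 24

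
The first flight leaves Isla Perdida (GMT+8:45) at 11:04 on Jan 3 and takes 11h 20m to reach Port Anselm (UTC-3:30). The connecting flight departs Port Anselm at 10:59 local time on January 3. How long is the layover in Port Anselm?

Convert departure to UTC: 11:04 − 8:45 = 02:19 UTC on Jan 3.
Add 11 hours and 20 minutes flight time → 13:39 UTC.
Port Anselm is UTC−3:30, so local arrival = 13:39 − 3:30 = 10:09 on Jan 3.
Layover = 10:59 − 10:09 = 50 minutes.

50 minutes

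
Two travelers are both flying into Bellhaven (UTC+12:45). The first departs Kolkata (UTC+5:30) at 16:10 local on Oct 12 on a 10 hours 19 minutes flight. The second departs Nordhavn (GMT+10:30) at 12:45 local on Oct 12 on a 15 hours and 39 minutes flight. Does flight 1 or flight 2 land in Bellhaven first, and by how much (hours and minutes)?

Flight 1 in UTC: 16:10 − 5:30 = 10:40 on Oct 12.
+10 hours 19 minutes → arrive 20:59 UTC on Oct 12.
Flight 2 in UTC: 12:45 − 10:30 = 02:15 on Oct 12.
+15 hours 39 minutes → arrive 17:54 UTC on Oct 12.
Flight 2 lands earlier by 3 hours 5 minutes.

the second, by 3 hours 5 minutes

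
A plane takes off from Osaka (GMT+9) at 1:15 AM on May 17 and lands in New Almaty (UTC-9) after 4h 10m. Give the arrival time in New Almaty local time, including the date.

Convert departure to UTC: 1:15 AM − 9:00 = 4:15 PM UTC on May 16.
Add 4 hours and 10 minutes travel time → 8:25 PM UTC.
New Almaty is UTC−9:00, so local arrival = 8:25 PM − 9:00 = 11:25 AM on May 16.

11:25 AM on May 16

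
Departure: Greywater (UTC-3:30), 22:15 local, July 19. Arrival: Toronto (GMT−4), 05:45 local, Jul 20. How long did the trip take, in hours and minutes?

8 hours

Departure in UTC: 22:15 + 3:30 = 01:45 on Jul 20.
Arrival in UTC: 05:45 + 4:00 = 09:45 on Jul 20.
Elapsed = 09:45 − 01:45 = 8 hours.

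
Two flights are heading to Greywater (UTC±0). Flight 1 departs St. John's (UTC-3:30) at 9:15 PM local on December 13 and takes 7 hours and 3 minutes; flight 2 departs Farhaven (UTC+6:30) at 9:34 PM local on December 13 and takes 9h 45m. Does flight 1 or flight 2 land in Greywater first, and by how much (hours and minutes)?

Flight 1 in UTC: 9:15 PM + 3:30 = 12:45 AM on Dec 14.
+7 hours and 3 minutes → arrive 7:48 AM UTC on Dec 14.
Flight 2 in UTC: 9:34 PM − 6:30 = 3:04 PM on Dec 13.
+9 hours and 45 minutes → arrive 12:49 AM UTC on Dec 14.
Flight 2 lands earlier by 6 hours 59 minutes.

the second, by 6 hours 59 minutes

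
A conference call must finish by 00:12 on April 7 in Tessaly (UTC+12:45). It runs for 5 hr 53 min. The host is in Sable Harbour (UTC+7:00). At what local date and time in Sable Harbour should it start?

Target end time in UTC: 00:12 − 12:45 = 11:27 on Apr 6.
Subtract 5 hours and 53 minutes → start 05:34 UTC on Apr 6.
Sable Harbour is UTC+7:00: 05:34 + 7:00 = 12:34 on Apr 6.

12:34 on April 6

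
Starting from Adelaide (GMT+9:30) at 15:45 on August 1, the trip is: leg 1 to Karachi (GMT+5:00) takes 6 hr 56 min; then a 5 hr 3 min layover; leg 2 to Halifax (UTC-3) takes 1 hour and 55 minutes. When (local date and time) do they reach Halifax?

17:09 on August 1

Convert departure to UTC: 15:45 − 9:30 = 06:15 UTC on Aug 1.
Add 6 hours 56 minutes leg 1 → 13:11 UTC.
Add 5 hours 3 minutes layover in Karachi → 18:14 UTC.
Add 1 hour 55 minutes leg 2 → 20:09 UTC.
Halifax is UTC−3:00, so local arrival = 20:09 − 3:00 = 17:09 on Aug 1.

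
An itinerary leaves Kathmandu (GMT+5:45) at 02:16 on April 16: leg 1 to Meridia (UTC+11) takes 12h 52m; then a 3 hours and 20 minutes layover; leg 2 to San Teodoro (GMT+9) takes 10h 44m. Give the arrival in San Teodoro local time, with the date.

08:27 on Apr 17

Convert departure to UTC: 02:16 − 5:45 = 20:31 UTC on Apr 15.
Add 12 hours 52 minutes leg 1 → 09:23 UTC (Apr 16).
Add 3 hours and 20 minutes layover in Meridia → 12:43 UTC.
Add 10 hours and 44 minutes leg 2 → 23:27 UTC.
San Teodoro is UTC+9:00, so local arrival = 23:27 + 9:00 = 08:27 on Apr 17.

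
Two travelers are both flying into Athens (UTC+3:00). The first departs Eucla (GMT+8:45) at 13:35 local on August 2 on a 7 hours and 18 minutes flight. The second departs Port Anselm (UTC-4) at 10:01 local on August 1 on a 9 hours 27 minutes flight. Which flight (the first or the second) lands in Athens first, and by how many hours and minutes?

the second, by 12 hours 40 minutes

Flight 1 in UTC: 13:35 − 8:45 = 04:50 on Aug 2.
+7 hours and 18 minutes → arrive 12:08 UTC on Aug 2.
Flight 2 in UTC: 10:01 + 4:00 = 14:01 on Aug 1.
+9 hours 27 minutes → arrive 23:28 UTC on Aug 1.
Flight 2 lands earlier by 12 hours 40 minutes.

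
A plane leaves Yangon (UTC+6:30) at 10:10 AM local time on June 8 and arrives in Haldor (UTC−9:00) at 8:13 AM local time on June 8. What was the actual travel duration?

Departure in UTC: 10:10 AM − 6:30 = 3:40 AM on Jun 8.
Arrival in UTC: 8:13 AM + 9:00 = 5:13 PM on Jun 8.
Elapsed = 5:13 PM − 3:40 AM = 13 hours 33 minutes.

13 hours 33 minutes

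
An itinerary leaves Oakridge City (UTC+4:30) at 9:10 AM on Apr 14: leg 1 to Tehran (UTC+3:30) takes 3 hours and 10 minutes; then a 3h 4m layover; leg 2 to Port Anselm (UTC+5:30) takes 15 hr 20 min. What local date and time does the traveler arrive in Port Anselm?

Convert departure to UTC: 9:10 AM − 4:30 = 4:40 AM UTC on Apr 14.
Add 3 hours 10 minutes leg 1 → 7:50 AM UTC.
Add 3 hours and 4 minutes layover in Tehran → 10:54 AM UTC.
Add 15 hours and 20 minutes leg 2 → 2:14 AM UTC (Apr 15).
Port Anselm is UTC+5:30, so local arrival = 2:14 AM + 5:30 = 7:44 AM on Apr 15.

7:44 AM on April 15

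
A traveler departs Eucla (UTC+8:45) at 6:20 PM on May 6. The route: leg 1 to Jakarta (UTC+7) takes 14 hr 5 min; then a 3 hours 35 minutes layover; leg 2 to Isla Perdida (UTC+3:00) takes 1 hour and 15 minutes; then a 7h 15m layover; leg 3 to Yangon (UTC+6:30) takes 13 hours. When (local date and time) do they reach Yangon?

7:15 AM on May 8

Convert departure to UTC: 6:20 PM − 8:45 = 9:35 AM UTC on May 6.
Add 14 hours and 5 minutes leg 1 → 11:40 PM UTC.
Add 3 hours and 35 minutes layover in Jakarta → 3:15 AM UTC (May 7).
Add 1 hour and 15 minutes leg 2 → 4:30 AM UTC.
Add 7 hours 15 minutes layover in Isla Perdida → 11:45 AM UTC.
Add 13 hours leg 3 → 12:45 AM UTC (May 8).
Yangon is UTC+6:30, so local arrival = 12:45 AM + 6:30 = 7:15 AM on May 8.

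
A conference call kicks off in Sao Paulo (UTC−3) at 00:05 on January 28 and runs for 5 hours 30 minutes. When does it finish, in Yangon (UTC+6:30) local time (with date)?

15:05 on Jan 28

Convert start to UTC: 00:05 + 3:00 = 03:05 UTC on Jan 28.
Add 5 hours 30 minutes duration → 08:35 UTC.
Yangon is UTC+6:30, so local end time = 08:35 + 6:30 = 15:05 on Jan 28.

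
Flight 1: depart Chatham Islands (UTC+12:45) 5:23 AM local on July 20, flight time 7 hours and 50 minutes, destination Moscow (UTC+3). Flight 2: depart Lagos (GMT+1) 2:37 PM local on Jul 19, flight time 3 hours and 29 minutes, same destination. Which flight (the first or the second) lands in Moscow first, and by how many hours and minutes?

the second, by 7 hours 22 minutes

Flight 1 in UTC: 5:23 AM − 12:45 = 4:38 PM on Jul 19.
+7 hours and 50 minutes → arrive 12:28 AM UTC on Jul 20.
Flight 2 in UTC: 2:37 PM − 1:00 = 1:37 PM on Jul 19.
+3 hours and 29 minutes → arrive 5:06 PM UTC on Jul 19.
Flight 2 lands earlier by 7 hours 22 minutes.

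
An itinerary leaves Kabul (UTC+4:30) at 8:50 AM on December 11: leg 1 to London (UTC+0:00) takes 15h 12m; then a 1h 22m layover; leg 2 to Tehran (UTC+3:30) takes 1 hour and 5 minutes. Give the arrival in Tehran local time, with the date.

1:29 AM on December 12

Convert departure to UTC: 8:50 AM − 4:30 = 4:20 AM UTC on Dec 11.
Add 15 hours and 12 minutes leg 1 → 7:32 PM UTC.
Add 1 hour and 22 minutes layover in London → 8:54 PM UTC.
Add 1 hour and 5 minutes leg 2 → 9:59 PM UTC.
Tehran is UTC+3:30, so local arrival = 9:59 PM + 3:30 = 1:29 AM on Dec 12.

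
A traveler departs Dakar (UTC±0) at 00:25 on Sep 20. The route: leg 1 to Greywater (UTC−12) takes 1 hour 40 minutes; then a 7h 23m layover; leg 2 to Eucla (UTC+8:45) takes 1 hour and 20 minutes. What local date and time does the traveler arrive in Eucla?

19:33 on September 20

Dakar is at UTC+0, so departure is already 00:25 UTC on Sep 20.
Add 1 hour and 40 minutes leg 1 → 02:05 UTC.
Add 7 hours 23 minutes layover in Greywater → 09:28 UTC.
Add 1 hour 20 minutes leg 2 → 10:48 UTC.
Eucla is UTC+8:45, so local arrival = 10:48 + 8:45 = 19:33 on Sep 20.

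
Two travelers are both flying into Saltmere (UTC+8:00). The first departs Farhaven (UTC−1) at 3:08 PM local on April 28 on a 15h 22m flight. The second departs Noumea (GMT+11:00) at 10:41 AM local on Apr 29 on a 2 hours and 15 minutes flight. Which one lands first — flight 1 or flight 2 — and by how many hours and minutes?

Flight 1 in UTC: 3:08 PM + 1:00 = 4:08 PM on Apr 28.
+15 hours 22 minutes → arrive 7:30 AM UTC on Apr 29.
Flight 2 in UTC: 10:41 AM − 11:00 = 11:41 PM on Apr 28.
+2 hours and 15 minutes → arrive 1:56 AM UTC on Apr 29.
Flight 2 lands earlier by 5 hours 34 minutes.

the second, by 5 hours 34 minutes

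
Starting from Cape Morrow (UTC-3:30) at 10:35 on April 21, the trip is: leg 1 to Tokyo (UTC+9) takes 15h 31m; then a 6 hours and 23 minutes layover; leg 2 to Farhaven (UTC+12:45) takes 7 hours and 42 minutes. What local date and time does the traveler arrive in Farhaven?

Convert departure to UTC: 10:35 + 3:30 = 14:05 UTC on Apr 21.
Add 15 hours and 31 minutes leg 1 → 05:36 UTC (Apr 22).
Add 6 hours and 23 minutes layover in Tokyo → 11:59 UTC.
Add 7 hours and 42 minutes leg 2 → 19:41 UTC.
Farhaven is UTC+12:45, so local arrival = 19:41 + 12:45 = 08:26 on Apr 23.

08:26 on April 23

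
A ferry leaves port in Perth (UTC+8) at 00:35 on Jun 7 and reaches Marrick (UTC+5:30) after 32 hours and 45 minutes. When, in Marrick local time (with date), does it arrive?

06:50 on June 8

Marrick is 2:30 behind Perth.
After 32 hours 45 minutes it is 09:20 (Jun 8) in Perth.
Shift by the zone difference: 09:20 − 2:30 = 06:50 on Jun 8 in Marrick.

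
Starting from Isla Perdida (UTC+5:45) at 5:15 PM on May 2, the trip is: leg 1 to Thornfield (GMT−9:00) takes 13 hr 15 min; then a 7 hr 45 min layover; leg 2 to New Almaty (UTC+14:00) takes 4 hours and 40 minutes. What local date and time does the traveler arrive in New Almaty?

Convert departure to UTC: 5:15 PM − 5:45 = 11:30 AM UTC on May 2.
Add 13 hours and 15 minutes leg 1 → 12:45 AM UTC (May 3).
Add 7 hours 45 minutes layover in Thornfield → 8:30 AM UTC.
Add 4 hours 40 minutes leg 2 → 1:10 PM UTC.
New Almaty is UTC+14:00, so local arrival = 1:10 PM + 14:00 = 3:10 AM on May 4.

3:10 AM on May 4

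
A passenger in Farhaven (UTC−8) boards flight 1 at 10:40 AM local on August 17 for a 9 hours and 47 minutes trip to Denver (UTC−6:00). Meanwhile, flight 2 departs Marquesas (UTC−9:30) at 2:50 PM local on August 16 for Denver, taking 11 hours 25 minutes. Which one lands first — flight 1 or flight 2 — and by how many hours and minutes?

Flight 1 in UTC: 10:40 AM + 8:00 = 6:40 PM on Aug 17.
+9 hours 47 minutes → arrive 4:27 AM UTC on Aug 18.
Flight 2 in UTC: 2:50 PM + 9:30 = 12:20 AM on Aug 17.
+11 hours 25 minutes → arrive 11:45 AM UTC on Aug 17.
Flight 2 lands earlier by 16 hours 42 minutes.

the second, by 16 hours 42 minutes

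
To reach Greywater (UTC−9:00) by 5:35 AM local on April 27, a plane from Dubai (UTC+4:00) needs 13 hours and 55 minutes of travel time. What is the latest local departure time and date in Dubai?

Target arrival in UTC: 5:35 AM + 9:00 = 2:35 PM on Apr 27.
Subtract 13 hours 55 minutes → departure 12:40 AM UTC on Apr 27.
Dubai is UTC+4:00: 12:40 AM + 4:00 = 4:40 AM on Apr 27.

4:40 AM on April 27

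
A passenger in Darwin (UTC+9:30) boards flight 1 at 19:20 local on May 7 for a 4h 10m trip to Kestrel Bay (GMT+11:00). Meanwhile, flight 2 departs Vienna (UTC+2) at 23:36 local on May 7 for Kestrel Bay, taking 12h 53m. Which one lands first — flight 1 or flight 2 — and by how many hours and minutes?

Flight 1 in UTC: 19:20 − 9:30 = 09:50 on May 7.
+4 hours 10 minutes → arrive 14:00 UTC on May 7.
Flight 2 in UTC: 23:36 − 2:00 = 21:36 on May 7.
+12 hours and 53 minutes → arrive 10:29 UTC on May 8.
Flight 1 lands earlier by 20 hours 29 minutes.

the first, by 20 hours 29 minutes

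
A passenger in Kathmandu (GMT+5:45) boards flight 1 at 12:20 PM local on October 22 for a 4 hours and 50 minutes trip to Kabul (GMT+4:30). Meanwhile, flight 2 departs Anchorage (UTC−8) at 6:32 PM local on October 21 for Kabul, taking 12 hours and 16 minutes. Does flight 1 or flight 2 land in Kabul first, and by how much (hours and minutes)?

Flight 1 in UTC: 12:20 PM − 5:45 = 6:35 AM on Oct 22.
+4 hours and 50 minutes → arrive 11:25 AM UTC on Oct 22.
Flight 2 in UTC: 6:32 PM + 8:00 = 2:32 AM on Oct 22.
+12 hours 16 minutes → arrive 2:48 PM UTC on Oct 22.
Flight 1 lands earlier by 3 hours 23 minutes.

the first, by 3 hours 23 minutes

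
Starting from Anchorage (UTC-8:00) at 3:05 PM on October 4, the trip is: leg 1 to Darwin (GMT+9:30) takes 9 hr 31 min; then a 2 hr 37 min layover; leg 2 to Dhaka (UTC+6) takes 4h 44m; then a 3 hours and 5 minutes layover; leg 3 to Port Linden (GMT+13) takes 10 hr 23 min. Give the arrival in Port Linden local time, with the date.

Convert departure to UTC: 3:05 PM + 8:00 = 11:05 PM UTC on Oct 4.
Add 9 hours and 31 minutes leg 1 → 8:36 AM UTC (Oct 5).
Add 2 hours 37 minutes layover in Darwin → 11:13 AM UTC.
Add 4 hours and 44 minutes leg 2 → 3:57 PM UTC.
Add 3 hours 5 minutes layover in Dhaka → 7:02 PM UTC.
Add 10 hours 23 minutes leg 3 → 5:25 AM UTC (Oct 6).
Port Linden is UTC+13:00, so local arrival = 5:25 AM + 13:00 = 6:25 PM on Oct 6.

6:25 PM on October 6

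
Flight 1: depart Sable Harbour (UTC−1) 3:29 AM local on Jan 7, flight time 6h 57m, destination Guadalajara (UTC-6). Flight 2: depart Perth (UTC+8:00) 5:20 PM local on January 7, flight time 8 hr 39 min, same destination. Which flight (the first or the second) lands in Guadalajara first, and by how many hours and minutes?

Flight 1 in UTC: 3:29 AM + 1:00 = 4:29 AM on Jan 7.
+6 hours 57 minutes → arrive 11:26 AM UTC on Jan 7.
Flight 2 in UTC: 5:20 PM − 8:00 = 9:20 AM on Jan 7.
+8 hours and 39 minutes → arrive 5:59 PM UTC on Jan 7.
Flight 1 lands earlier by 6 hours 33 minutes.

the first, by 6 hours 33 minutes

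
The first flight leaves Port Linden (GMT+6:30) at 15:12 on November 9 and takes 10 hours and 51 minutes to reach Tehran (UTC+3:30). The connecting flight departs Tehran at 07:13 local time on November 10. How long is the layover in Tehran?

Convert departure to UTC: 15:12 − 6:30 = 08:42 UTC on Nov 9.
Add 10 hours and 51 minutes flight time → 19:33 UTC.
Tehran is UTC+3:30, so local arrival = 19:33 + 3:30 = 23:03 on Nov 9.
Layover = 07:13 − 23:03 (+1 day) = 8 hours 10 minutes.

8 hours 10 minutes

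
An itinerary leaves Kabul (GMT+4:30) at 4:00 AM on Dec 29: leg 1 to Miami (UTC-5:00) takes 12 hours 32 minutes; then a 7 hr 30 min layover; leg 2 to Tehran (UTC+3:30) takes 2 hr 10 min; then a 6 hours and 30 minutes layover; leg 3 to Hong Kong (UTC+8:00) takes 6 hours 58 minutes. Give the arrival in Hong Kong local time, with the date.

7:10 PM on Dec 30

Convert departure to UTC: 4:00 AM − 4:30 = 11:30 PM UTC on Dec 28.
Add 12 hours 32 minutes leg 1 → 12:02 PM UTC (Dec 29).
Add 7 hours 30 minutes layover in Miami → 7:32 PM UTC.
Add 2 hours and 10 minutes leg 2 → 9:42 PM UTC.
Add 6 hours 30 minutes layover in Tehran → 4:12 AM UTC (Dec 30).
Add 6 hours 58 minutes leg 3 → 11:10 AM UTC.
Hong Kong is UTC+8:00, so local arrival = 11:10 AM + 8:00 = 7:10 PM on Dec 30.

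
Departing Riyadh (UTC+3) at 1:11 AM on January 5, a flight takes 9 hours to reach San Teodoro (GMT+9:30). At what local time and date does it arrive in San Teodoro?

San Teodoro is 6:30 ahead of Riyadh.
After 9 hours it is 10:11 AM in Riyadh.
Shift by the zone difference: 10:11 AM + 6:30 = 4:41 PM on Jan 5 in San Teodoro.

4:41 PM on January 5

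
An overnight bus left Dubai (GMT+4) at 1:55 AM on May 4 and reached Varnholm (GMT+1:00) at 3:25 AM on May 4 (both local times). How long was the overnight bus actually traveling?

4 hours 30 minutes

Departure in UTC: 1:55 AM − 4:00 = 9:55 PM on May 3.
Arrival in UTC: 3:25 AM − 1:00 = 2:25 AM on May 4.
Elapsed = 2:25 AM − 9:55 PM (+1 day) = 4 hours 30 minutes.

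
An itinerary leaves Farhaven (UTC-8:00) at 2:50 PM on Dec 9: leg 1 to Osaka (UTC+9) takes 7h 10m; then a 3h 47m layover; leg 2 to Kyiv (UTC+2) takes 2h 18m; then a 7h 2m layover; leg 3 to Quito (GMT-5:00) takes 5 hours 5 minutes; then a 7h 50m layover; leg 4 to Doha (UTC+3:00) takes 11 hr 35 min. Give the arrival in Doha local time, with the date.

10:37 PM on December 11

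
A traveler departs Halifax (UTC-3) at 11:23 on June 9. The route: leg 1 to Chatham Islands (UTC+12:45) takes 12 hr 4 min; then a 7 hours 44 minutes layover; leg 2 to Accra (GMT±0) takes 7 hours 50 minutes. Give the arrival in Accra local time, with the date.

18:01 on June 10

Convert departure to UTC: 11:23 + 3:00 = 14:23 UTC on Jun 9.
Add 12 hours 4 minutes leg 1 → 02:27 UTC (Jun 10).
Add 7 hours 44 minutes layover in Chatham Islands → 10:11 UTC.
Add 7 hours and 50 minutes leg 2 → 18:01 UTC.
Accra is UTC+0, so local arrival is the same: 18:01 on Jun 10.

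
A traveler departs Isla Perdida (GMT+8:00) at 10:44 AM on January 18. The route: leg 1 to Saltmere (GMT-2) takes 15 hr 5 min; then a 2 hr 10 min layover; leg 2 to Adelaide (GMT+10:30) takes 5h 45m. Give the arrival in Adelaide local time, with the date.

12:14 PM on Jan 19

Convert departure to UTC: 10:44 AM − 8:00 = 2:44 AM UTC on Jan 18.
Add 15 hours and 5 minutes leg 1 → 5:49 PM UTC.
Add 2 hours 10 minutes layover in Saltmere → 7:59 PM UTC.
Add 5 hours and 45 minutes leg 2 → 1:44 AM UTC (Jan 19).
Adelaide is UTC+10:30, so local arrival = 1:44 AM + 10:30 = 12:14 PM on Jan 19.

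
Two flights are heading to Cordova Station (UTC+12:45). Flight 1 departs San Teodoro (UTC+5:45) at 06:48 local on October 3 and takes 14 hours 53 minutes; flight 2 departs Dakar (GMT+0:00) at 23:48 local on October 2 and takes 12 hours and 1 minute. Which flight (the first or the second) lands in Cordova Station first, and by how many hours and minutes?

Flight 1 in UTC: 06:48 − 5:45 = 01:03 on Oct 3.
+14 hours 53 minutes → arrive 15:56 UTC on Oct 3.
Flight 2 departs at 23:48 UTC (Oct 2).
+12 hours 1 minute → arrive 11:49 UTC on Oct 3.
Flight 2 lands earlier by 4 hours 7 minutes.

the second, by 4 hours 7 minutes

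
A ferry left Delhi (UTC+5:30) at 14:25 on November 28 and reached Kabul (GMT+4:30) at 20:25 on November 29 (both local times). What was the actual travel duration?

31 hours

Departure in UTC: 14:25 − 5:30 = 08:55 on Nov 28.
Arrival in UTC: 20:25 − 4:30 = 15:55 on Nov 29.
Elapsed = 15:55 − 08:55 (+1 day) = 31 hours.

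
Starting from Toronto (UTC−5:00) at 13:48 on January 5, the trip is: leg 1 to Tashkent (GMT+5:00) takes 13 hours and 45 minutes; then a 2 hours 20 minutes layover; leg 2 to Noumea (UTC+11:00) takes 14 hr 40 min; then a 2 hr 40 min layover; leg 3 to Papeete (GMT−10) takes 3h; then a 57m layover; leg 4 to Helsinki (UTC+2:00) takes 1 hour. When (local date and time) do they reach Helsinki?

Convert departure to UTC: 13:48 + 5:00 = 18:48 UTC on Jan 5.
Add 13 hours 45 minutes leg 1 → 08:33 UTC (Jan 6).
Add 2 hours 20 minutes layover in Tashkent → 10:53 UTC.
Add 14 hours and 40 minutes leg 2 → 01:33 UTC (Jan 7).
Add 2 hours and 40 minutes layover in Noumea → 04:13 UTC.
Add 3 hours leg 3 → 07:13 UTC.
Add 57 minutes layover in Papeete → 08:10 UTC.
Add 1 hour leg 4 → 09:10 UTC.
Helsinki is UTC+2:00, so local arrival = 09:10 + 2:00 = 11:10 on Jan 7.

11:10 on January 7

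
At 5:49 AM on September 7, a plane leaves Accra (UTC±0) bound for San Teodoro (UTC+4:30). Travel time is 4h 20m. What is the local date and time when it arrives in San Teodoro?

2:39 PM on September 7

Accra is at UTC+0, so departure is already 5:49 AM UTC on Sep 7.
Add 4 hours and 20 minutes travel time → 10:09 AM UTC.
San Teodoro is UTC+4:30, so local arrival = 10:09 AM + 4:30 = 2:39 PM on Sep 7.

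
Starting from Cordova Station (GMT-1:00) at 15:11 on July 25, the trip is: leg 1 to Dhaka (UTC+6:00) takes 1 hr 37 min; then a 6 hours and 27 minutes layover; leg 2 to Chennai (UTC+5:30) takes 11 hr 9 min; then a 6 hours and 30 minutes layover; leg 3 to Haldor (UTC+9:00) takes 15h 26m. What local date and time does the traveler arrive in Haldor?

18:20 on July 27

Convert departure to UTC: 15:11 + 1:00 = 16:11 UTC on Jul 25.
Add 1 hour and 37 minutes leg 1 → 17:48 UTC.
Add 6 hours 27 minutes layover in Dhaka → 00:15 UTC (Jul 26).
Add 11 hours 9 minutes leg 2 → 11:24 UTC.
Add 6 hours 30 minutes layover in Chennai → 17:54 UTC.
Add 15 hours 26 minutes leg 3 → 09:20 UTC (Jul 27).
Haldor is UTC+9:00, so local arrival = 09:20 + 9:00 = 18:20 on Jul 27.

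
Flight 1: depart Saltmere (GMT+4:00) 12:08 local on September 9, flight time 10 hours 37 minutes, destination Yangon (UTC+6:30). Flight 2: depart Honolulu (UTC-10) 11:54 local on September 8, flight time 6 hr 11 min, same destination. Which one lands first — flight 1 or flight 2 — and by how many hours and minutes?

the second, by 14 hours 40 minutes

Flight 1 in UTC: 12:08 − 4:00 = 08:08 on Sep 9.
+10 hours 37 minutes → arrive 18:45 UTC on Sep 9.
Flight 2 in UTC: 11:54 + 10:00 = 21:54 on Sep 8.
+6 hours 11 minutes → arrive 04:05 UTC on Sep 9.
Flight 2 lands earlier by 14 hours 40 minutes.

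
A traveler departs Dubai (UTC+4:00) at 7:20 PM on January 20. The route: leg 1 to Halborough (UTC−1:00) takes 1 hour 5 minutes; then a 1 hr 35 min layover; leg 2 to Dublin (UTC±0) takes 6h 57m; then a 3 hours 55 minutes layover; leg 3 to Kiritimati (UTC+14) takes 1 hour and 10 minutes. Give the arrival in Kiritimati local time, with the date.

Convert departure to UTC: 7:20 PM − 4:00 = 3:20 PM UTC on Jan 20.
Add 1 hour and 5 minutes leg 1 → 4:25 PM UTC.
Add 1 hour 35 minutes layover in Halborough → 6:00 PM UTC.
Add 6 hours and 57 minutes leg 2 → 12:57 AM UTC (Jan 21).
Add 3 hours and 55 minutes layover in Dublin → 4:52 AM UTC.
Add 1 hour and 10 minutes leg 3 → 6:02 AM UTC.
Kiritimati is UTC+14:00, so local arrival = 6:02 AM + 14:00 = 8:02 PM on Jan 21.

8:02 PM on Jan 21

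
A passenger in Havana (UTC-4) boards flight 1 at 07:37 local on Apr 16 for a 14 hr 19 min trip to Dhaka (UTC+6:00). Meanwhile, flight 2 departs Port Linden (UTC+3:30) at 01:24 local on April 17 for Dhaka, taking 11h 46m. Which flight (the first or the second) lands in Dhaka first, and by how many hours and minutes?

the first, by 7 hours 44 minutes

Flight 1 in UTC: 07:37 + 4:00 = 11:37 on Apr 16.
+14 hours and 19 minutes → arrive 01:56 UTC on Apr 17.
Flight 2 in UTC: 01:24 − 3:30 = 21:54 on Apr 16.
+11 hours 46 minutes → arrive 09:40 UTC on Apr 17.
Flight 1 lands earlier by 7 hours 44 minutes.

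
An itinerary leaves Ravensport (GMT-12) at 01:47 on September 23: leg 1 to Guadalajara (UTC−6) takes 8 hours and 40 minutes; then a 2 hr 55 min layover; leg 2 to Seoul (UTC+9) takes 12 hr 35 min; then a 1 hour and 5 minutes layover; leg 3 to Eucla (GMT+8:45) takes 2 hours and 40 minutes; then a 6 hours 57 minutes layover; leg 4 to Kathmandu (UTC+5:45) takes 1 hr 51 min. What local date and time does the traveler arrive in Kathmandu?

Convert departure to UTC: 01:47 + 12:00 = 13:47 UTC on Sep 23.
Add 8 hours and 40 minutes leg 1 → 22:27 UTC.
Add 2 hours 55 minutes layover in Guadalajara → 01:22 UTC (Sep 24).
Add 12 hours 35 minutes leg 2 → 13:57 UTC.
Add 1 hour and 5 minutes layover in Seoul → 15:02 UTC.
Add 2 hours and 40 minutes leg 3 → 17:42 UTC.
Add 6 hours 57 minutes layover in Eucla → 00:39 UTC (Sep 25).
Add 1 hour 51 minutes leg 4 → 02:30 UTC.
Kathmandu is UTC+5:45, so local arrival = 02:30 + 5:45 = 08:15 on Sep 25.

08:15 on Sep 25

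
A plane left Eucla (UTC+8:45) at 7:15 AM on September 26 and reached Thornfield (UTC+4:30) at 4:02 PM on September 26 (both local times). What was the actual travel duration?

13 hours 2 minutes

Departure in UTC: 7:15 AM − 8:45 = 10:30 PM on Sep 25.
Arrival in UTC: 4:02 PM − 4:30 = 11:32 AM on Sep 26.
Elapsed = 11:32 AM − 10:30 PM (+1 day) = 13 hours 2 minutes.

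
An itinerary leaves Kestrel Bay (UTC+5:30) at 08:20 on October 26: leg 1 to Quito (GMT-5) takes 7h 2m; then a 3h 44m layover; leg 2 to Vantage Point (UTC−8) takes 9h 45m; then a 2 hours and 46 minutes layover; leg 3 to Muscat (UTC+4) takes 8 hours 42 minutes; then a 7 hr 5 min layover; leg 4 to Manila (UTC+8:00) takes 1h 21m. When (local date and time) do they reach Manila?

Convert departure to UTC: 08:20 − 5:30 = 02:50 UTC on Oct 26.
Add 7 hours 2 minutes leg 1 → 09:52 UTC.
Add 3 hours 44 minutes layover in Quito → 13:36 UTC.
Add 9 hours 45 minutes leg 2 → 23:21 UTC.
Add 2 hours 46 minutes layover in Vantage Point → 02:07 UTC (Oct 27).
Add 8 hours and 42 minutes leg 3 → 10:49 UTC.
Add 7 hours and 5 minutes layover in Muscat → 17:54 UTC.
Add 1 hour 21 minutes leg 4 → 19:15 UTC.
Manila is UTC+8:00, so local arrival = 19:15 + 8:00 = 03:15 on Oct 28.

03:15 on October 28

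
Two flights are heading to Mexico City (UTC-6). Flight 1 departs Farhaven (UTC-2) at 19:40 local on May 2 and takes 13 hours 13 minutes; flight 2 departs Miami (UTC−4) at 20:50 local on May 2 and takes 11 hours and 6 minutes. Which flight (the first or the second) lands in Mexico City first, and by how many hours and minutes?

the first, by 1 hour 3 minutes

Flight 1 in UTC: 19:40 + 2:00 = 21:40 on May 2.
+13 hours 13 minutes → arrive 10:53 UTC on May 3.
Flight 2 in UTC: 20:50 + 4:00 = 00:50 on May 3.
+11 hours and 6 minutes → arrive 11:56 UTC on May 3.
Flight 1 lands earlier by 1 hour 3 minutes.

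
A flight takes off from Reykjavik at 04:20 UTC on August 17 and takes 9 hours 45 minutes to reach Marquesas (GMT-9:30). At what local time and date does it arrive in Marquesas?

04:35 on August 17

Departure is given in UTC: 04:20 on Aug 17.
Add 9 hours 45 minutes → 14:05 UTC.
Marquesas is UTC−9:30: 14:05 − 9:30 = 04:35 on Aug 17.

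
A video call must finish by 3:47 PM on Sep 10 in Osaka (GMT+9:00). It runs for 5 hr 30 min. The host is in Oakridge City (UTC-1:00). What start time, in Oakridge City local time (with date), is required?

Target end time in UTC: 3:47 PM − 9:00 = 6:47 AM on Sep 10.
Subtract 5 hours 30 minutes → start 1:17 AM UTC on Sep 10.
Oakridge City is UTC−1:00: 1:17 AM − 1:00 = 12:17 AM on Sep 10.

12:17 AM on September 10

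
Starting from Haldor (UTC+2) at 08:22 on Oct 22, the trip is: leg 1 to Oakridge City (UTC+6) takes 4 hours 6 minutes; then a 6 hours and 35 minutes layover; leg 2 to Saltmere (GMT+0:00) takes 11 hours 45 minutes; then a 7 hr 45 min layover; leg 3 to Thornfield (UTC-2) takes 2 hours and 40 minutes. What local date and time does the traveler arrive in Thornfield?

13:13 on October 23

Convert departure to UTC: 08:22 − 2:00 = 06:22 UTC on Oct 22.
Add 4 hours 6 minutes leg 1 → 10:28 UTC.
Add 6 hours 35 minutes layover in Oakridge City → 17:03 UTC.
Add 11 hours 45 minutes leg 2 → 04:48 UTC (Oct 23).
Add 7 hours and 45 minutes layover in Saltmere → 12:33 UTC.
Add 2 hours 40 minutes leg 3 → 15:13 UTC.
Thornfield is UTC−2:00, so local arrival = 15:13 − 2:00 = 13:13 on Oct 23.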